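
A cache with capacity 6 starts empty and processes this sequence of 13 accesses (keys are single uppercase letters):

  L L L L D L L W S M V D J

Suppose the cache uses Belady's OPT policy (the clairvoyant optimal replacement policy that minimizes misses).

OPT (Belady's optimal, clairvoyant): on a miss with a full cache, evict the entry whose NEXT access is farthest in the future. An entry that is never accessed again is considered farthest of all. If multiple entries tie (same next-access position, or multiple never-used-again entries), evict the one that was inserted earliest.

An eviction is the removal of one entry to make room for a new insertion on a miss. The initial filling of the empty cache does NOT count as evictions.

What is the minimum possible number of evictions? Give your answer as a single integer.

OPT (Belady) simulation (capacity=6):
  1. access L: MISS. Cache: [L]
  2. access L: HIT. Next use of L: step 3. Cache: [L]
  3. access L: HIT. Next use of L: step 4. Cache: [L]
  4. access L: HIT. Next use of L: step 6. Cache: [L]
  5. access D: MISS. Cache: [L D]
  6. access L: HIT. Next use of L: step 7. Cache: [L D]
  7. access L: HIT. Next use of L: never. Cache: [L D]
  8. access W: MISS. Cache: [L D W]
  9. access S: MISS. Cache: [L D W S]
  10. access M: MISS. Cache: [L D W S M]
  11. access V: MISS. Cache: [L D W S M V]
  12. access D: HIT. Next use of D: never. Cache: [L D W S M V]
  13. access J: MISS, evict L (next use: never). Cache: [D W S M V J]
Total: 6 hits, 7 misses, 1 evictions

Answer: 1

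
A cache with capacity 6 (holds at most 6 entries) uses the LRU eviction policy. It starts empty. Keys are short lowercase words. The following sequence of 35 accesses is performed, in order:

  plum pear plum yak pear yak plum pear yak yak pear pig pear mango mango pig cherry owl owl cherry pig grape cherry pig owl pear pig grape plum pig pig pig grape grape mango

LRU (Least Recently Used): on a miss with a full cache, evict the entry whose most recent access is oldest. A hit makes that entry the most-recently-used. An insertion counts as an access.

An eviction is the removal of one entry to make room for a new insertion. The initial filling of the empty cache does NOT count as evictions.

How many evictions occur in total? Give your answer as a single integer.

Answer: 4

Derivation:
LRU simulation (capacity=6):
  1. access plum: MISS. Cache (LRU->MRU): [plum]
  2. access pear: MISS. Cache (LRU->MRU): [plum pear]
  3. access plum: HIT. Cache (LRU->MRU): [pear plum]
  4. access yak: MISS. Cache (LRU->MRU): [pear plum yak]
  5. access pear: HIT. Cache (LRU->MRU): [plum yak pear]
  6. access yak: HIT. Cache (LRU->MRU): [plum pear yak]
  7. access plum: HIT. Cache (LRU->MRU): [pear yak plum]
  8. access pear: HIT. Cache (LRU->MRU): [yak plum pear]
  9. access yak: HIT. Cache (LRU->MRU): [plum pear yak]
  10. access yak: HIT. Cache (LRU->MRU): [plum pear yak]
  11. access pear: HIT. Cache (LRU->MRU): [plum yak pear]
  12. access pig: MISS. Cache (LRU->MRU): [plum yak pear pig]
  13. access pear: HIT. Cache (LRU->MRU): [plum yak pig pear]
  14. access mango: MISS. Cache (LRU->MRU): [plum yak pig pear mango]
  15. access mango: HIT. Cache (LRU->MRU): [plum yak pig pear mango]
  16. access pig: HIT. Cache (LRU->MRU): [plum yak pear mango pig]
  17. access cherry: MISS. Cache (LRU->MRU): [plum yak pear mango pig cherry]
  18. access owl: MISS, evict plum. Cache (LRU->MRU): [yak pear mango pig cherry owl]
  19. access owl: HIT. Cache (LRU->MRU): [yak pear mango pig cherry owl]
  20. access cherry: HIT. Cache (LRU->MRU): [yak pear mango pig owl cherry]
  21. access pig: HIT. Cache (LRU->MRU): [yak pear mango owl cherry pig]
  22. access grape: MISS, evict yak. Cache (LRU->MRU): [pear mango owl cherry pig grape]
  23. access cherry: HIT. Cache (LRU->MRU): [pear mango owl pig grape cherry]
  24. access pig: HIT. Cache (LRU->MRU): [pear mango owl grape cherry pig]
  25. access owl: HIT. Cache (LRU->MRU): [pear mango grape cherry pig owl]
  26. access pear: HIT. Cache (LRU->MRU): [mango grape cherry pig owl pear]
  27. access pig: HIT. Cache (LRU->MRU): [mango grape cherry owl pear pig]
  28. access grape: HIT. Cache (LRU->MRU): [mango cherry owl pear pig grape]
  29. access plum: MISS, evict mango. Cache (LRU->MRU): [cherry owl pear pig grape plum]
  30. access pig: HIT. Cache (LRU->MRU): [cherry owl pear grape plum pig]
  31. access pig: HIT. Cache (LRU->MRU): [cherry owl pear grape plum pig]
  32. access pig: HIT. Cache (LRU->MRU): [cherry owl pear grape plum pig]
  33. access grape: HIT. Cache (LRU->MRU): [cherry owl pear plum pig grape]
  34. access grape: HIT. Cache (LRU->MRU): [cherry owl pear plum pig grape]
  35. access mango: MISS, evict cherry. Cache (LRU->MRU): [owl pear plum pig grape mango]
Total: 25 hits, 10 misses, 4 evictions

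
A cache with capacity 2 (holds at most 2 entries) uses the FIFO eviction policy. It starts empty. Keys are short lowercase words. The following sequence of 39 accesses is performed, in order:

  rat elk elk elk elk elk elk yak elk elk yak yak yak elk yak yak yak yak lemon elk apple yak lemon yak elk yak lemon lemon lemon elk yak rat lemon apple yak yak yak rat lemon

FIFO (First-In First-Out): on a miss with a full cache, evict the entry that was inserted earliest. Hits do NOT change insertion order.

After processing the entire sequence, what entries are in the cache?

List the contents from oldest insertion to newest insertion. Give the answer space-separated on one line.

FIFO simulation (capacity=2):
  1. access rat: MISS. Cache (old->new): [rat]
  2. access elk: MISS. Cache (old->new): [rat elk]
  3. access elk: HIT. Cache (old->new): [rat elk]
  4. access elk: HIT. Cache (old->new): [rat elk]
  5. access elk: HIT. Cache (old->new): [rat elk]
  6. access elk: HIT. Cache (old->new): [rat elk]
  7. access elk: HIT. Cache (old->new): [rat elk]
  8. access yak: MISS, evict rat. Cache (old->new): [elk yak]
  9. access elk: HIT. Cache (old->new): [elk yak]
  10. access elk: HIT. Cache (old->new): [elk yak]
  11. access yak: HIT. Cache (old->new): [elk yak]
  12. access yak: HIT. Cache (old->new): [elk yak]
  13. access yak: HIT. Cache (old->new): [elk yak]
  14. access elk: HIT. Cache (old->new): [elk yak]
  15. access yak: HIT. Cache (old->new): [elk yak]
  16. access yak: HIT. Cache (old->new): [elk yak]
  17. access yak: HIT. Cache (old->new): [elk yak]
  18. access yak: HIT. Cache (old->new): [elk yak]
  19. access lemon: MISS, evict elk. Cache (old->new): [yak lemon]
  20. access elk: MISS, evict yak. Cache (old->new): [lemon elk]
  21. access apple: MISS, evict lemon. Cache (old->new): [elk apple]
  22. access yak: MISS, evict elk. Cache (old->new): [apple yak]
  23. access lemon: MISS, evict apple. Cache (old->new): [yak lemon]
  24. access yak: HIT. Cache (old->new): [yak lemon]
  25. access elk: MISS, evict yak. Cache (old->new): [lemon elk]
  26. access yak: MISS, evict lemon. Cache (old->new): [elk yak]
  27. access lemon: MISS, evict elk. Cache (old->new): [yak lemon]
  28. access lemon: HIT. Cache (old->new): [yak lemon]
  29. access lemon: HIT. Cache (old->new): [yak lemon]
  30. access elk: MISS, evict yak. Cache (old->new): [lemon elk]
  31. access yak: MISS, evict lemon. Cache (old->new): [elk yak]
  32. access rat: MISS, evict elk. Cache (old->new): [yak rat]
  33. access lemon: MISS, evict yak. Cache (old->new): [rat lemon]
  34. access apple: MISS, evict rat. Cache (old->new): [lemon apple]
  35. access yak: MISS, evict lemon. Cache (old->new): [apple yak]
  36. access yak: HIT. Cache (old->new): [apple yak]
  37. access yak: HIT. Cache (old->new): [apple yak]
  38. access rat: MISS, evict apple. Cache (old->new): [yak rat]
  39. access lemon: MISS, evict yak. Cache (old->new): [rat lemon]
Total: 20 hits, 19 misses, 17 evictions

Answer: rat lemon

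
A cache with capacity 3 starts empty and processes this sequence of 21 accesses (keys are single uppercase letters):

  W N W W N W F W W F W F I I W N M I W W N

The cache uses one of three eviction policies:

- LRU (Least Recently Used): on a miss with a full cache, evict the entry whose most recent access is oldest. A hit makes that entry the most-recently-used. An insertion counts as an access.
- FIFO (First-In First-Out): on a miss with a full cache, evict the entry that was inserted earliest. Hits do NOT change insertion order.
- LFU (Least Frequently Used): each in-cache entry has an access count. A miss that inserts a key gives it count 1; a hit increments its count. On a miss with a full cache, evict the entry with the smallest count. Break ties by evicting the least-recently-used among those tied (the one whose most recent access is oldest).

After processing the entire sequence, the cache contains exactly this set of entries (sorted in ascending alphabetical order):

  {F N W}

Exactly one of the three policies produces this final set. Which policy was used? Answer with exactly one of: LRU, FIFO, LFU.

Simulating under each policy and comparing final sets:
  LRU: final set = {I N W} -> differs
  FIFO: final set = {I N W} -> differs
  LFU: final set = {F N W} -> MATCHES target
Only LFU produces the target set.

Answer: LFU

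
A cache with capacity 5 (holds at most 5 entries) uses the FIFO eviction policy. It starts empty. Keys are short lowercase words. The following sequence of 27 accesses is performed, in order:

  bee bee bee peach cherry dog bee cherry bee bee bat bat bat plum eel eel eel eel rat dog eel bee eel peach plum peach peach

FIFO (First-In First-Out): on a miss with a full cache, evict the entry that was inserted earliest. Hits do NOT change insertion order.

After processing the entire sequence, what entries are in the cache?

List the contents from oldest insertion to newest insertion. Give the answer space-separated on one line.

Answer: plum eel rat bee peach

Derivation:
FIFO simulation (capacity=5):
  1. access bee: MISS. Cache (old->new): [bee]
  2. access bee: HIT. Cache (old->new): [bee]
  3. access bee: HIT. Cache (old->new): [bee]
  4. access peach: MISS. Cache (old->new): [bee peach]
  5. access cherry: MISS. Cache (old->new): [bee peach cherry]
  6. access dog: MISS. Cache (old->new): [bee peach cherry dog]
  7. access bee: HIT. Cache (old->new): [bee peach cherry dog]
  8. access cherry: HIT. Cache (old->new): [bee peach cherry dog]
  9. access bee: HIT. Cache (old->new): [bee peach cherry dog]
  10. access bee: HIT. Cache (old->new): [bee peach cherry dog]
  11. access bat: MISS. Cache (old->new): [bee peach cherry dog bat]
  12. access bat: HIT. Cache (old->new): [bee peach cherry dog bat]
  13. access bat: HIT. Cache (old->new): [bee peach cherry dog bat]
  14. access plum: MISS, evict bee. Cache (old->new): [peach cherry dog bat plum]
  15. access eel: MISS, evict peach. Cache (old->new): [cherry dog bat plum eel]
  16. access eel: HIT. Cache (old->new): [cherry dog bat plum eel]
  17. access eel: HIT. Cache (old->new): [cherry dog bat plum eel]
  18. access eel: HIT. Cache (old->new): [cherry dog bat plum eel]
  19. access rat: MISS, evict cherry. Cache (old->new): [dog bat plum eel rat]
  20. access dog: HIT. Cache (old->new): [dog bat plum eel rat]
  21. access eel: HIT. Cache (old->new): [dog bat plum eel rat]
  22. access bee: MISS, evict dog. Cache (old->new): [bat plum eel rat bee]
  23. access eel: HIT. Cache (old->new): [bat plum eel rat bee]
  24. access peach: MISS, evict bat. Cache (old->new): [plum eel rat bee peach]
  25. access plum: HIT. Cache (old->new): [plum eel rat bee peach]
  26. access peach: HIT. Cache (old->new): [plum eel rat bee peach]
  27. access peach: HIT. Cache (old->new): [plum eel rat bee peach]
Total: 17 hits, 10 misses, 5 evictions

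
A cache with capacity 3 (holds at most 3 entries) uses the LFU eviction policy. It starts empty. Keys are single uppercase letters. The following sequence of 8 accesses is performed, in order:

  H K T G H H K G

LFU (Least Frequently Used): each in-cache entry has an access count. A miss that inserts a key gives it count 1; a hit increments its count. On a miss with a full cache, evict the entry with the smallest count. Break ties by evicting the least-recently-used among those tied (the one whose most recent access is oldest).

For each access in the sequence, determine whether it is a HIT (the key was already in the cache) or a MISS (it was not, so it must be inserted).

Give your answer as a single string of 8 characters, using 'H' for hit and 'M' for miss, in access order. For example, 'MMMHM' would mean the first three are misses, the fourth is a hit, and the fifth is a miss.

Answer: MMMMMHMH

Derivation:
LFU simulation (capacity=3):
  1. access H: MISS. Cache: [H(c=1)]
  2. access K: MISS. Cache: [H(c=1) K(c=1)]
  3. access T: MISS. Cache: [H(c=1) K(c=1) T(c=1)]
  4. access G: MISS, evict H(c=1). Cache: [K(c=1) T(c=1) G(c=1)]
  5. access H: MISS, evict K(c=1). Cache: [T(c=1) G(c=1) H(c=1)]
  6. access H: HIT, count now 2. Cache: [T(c=1) G(c=1) H(c=2)]
  7. access K: MISS, evict T(c=1). Cache: [G(c=1) K(c=1) H(c=2)]
  8. access G: HIT, count now 2. Cache: [K(c=1) H(c=2) G(c=2)]
Total: 2 hits, 6 misses, 3 evictions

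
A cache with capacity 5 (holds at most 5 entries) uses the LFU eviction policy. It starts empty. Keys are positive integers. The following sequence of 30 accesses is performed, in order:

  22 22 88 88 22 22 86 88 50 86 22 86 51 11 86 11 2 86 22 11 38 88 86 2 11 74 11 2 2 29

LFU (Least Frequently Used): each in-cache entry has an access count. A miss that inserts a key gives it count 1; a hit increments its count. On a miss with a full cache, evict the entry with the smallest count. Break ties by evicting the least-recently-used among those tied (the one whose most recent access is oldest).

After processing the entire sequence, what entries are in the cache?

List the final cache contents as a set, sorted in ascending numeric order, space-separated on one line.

LFU simulation (capacity=5):
  1. access 22: MISS. Cache: [22(c=1)]
  2. access 22: HIT, count now 2. Cache: [22(c=2)]
  3. access 88: MISS. Cache: [88(c=1) 22(c=2)]
  4. access 88: HIT, count now 2. Cache: [22(c=2) 88(c=2)]
  5. access 22: HIT, count now 3. Cache: [88(c=2) 22(c=3)]
  6. access 22: HIT, count now 4. Cache: [88(c=2) 22(c=4)]
  7. access 86: MISS. Cache: [86(c=1) 88(c=2) 22(c=4)]
  8. access 88: HIT, count now 3. Cache: [86(c=1) 88(c=3) 22(c=4)]
  9. access 50: MISS. Cache: [86(c=1) 50(c=1) 88(c=3) 22(c=4)]
  10. access 86: HIT, count now 2. Cache: [50(c=1) 86(c=2) 88(c=3) 22(c=4)]
  11. access 22: HIT, count now 5. Cache: [50(c=1) 86(c=2) 88(c=3) 22(c=5)]
  12. access 86: HIT, count now 3. Cache: [50(c=1) 88(c=3) 86(c=3) 22(c=5)]
  13. access 51: MISS. Cache: [50(c=1) 51(c=1) 88(c=3) 86(c=3) 22(c=5)]
  14. access 11: MISS, evict 50(c=1). Cache: [51(c=1) 11(c=1) 88(c=3) 86(c=3) 22(c=5)]
  15. access 86: HIT, count now 4. Cache: [51(c=1) 11(c=1) 88(c=3) 86(c=4) 22(c=5)]
  16. access 11: HIT, count now 2. Cache: [51(c=1) 11(c=2) 88(c=3) 86(c=4) 22(c=5)]
  17. access 2: MISS, evict 51(c=1). Cache: [2(c=1) 11(c=2) 88(c=3) 86(c=4) 22(c=5)]
  18. access 86: HIT, count now 5. Cache: [2(c=1) 11(c=2) 88(c=3) 22(c=5) 86(c=5)]
  19. access 22: HIT, count now 6. Cache: [2(c=1) 11(c=2) 88(c=3) 86(c=5) 22(c=6)]
  20. access 11: HIT, count now 3. Cache: [2(c=1) 88(c=3) 11(c=3) 86(c=5) 22(c=6)]
  21. access 38: MISS, evict 2(c=1). Cache: [38(c=1) 88(c=3) 11(c=3) 86(c=5) 22(c=6)]
  22. access 88: HIT, count now 4. Cache: [38(c=1) 11(c=3) 88(c=4) 86(c=5) 22(c=6)]
  23. access 86: HIT, count now 6. Cache: [38(c=1) 11(c=3) 88(c=4) 22(c=6) 86(c=6)]
  24. access 2: MISS, evict 38(c=1). Cache: [2(c=1) 11(c=3) 88(c=4) 22(c=6) 86(c=6)]
  25. access 11: HIT, count now 4. Cache: [2(c=1) 88(c=4) 11(c=4) 22(c=6) 86(c=6)]
  26. access 74: MISS, evict 2(c=1). Cache: [74(c=1) 88(c=4) 11(c=4) 22(c=6) 86(c=6)]
  27. access 11: HIT, count now 5. Cache: [74(c=1) 88(c=4) 11(c=5) 22(c=6) 86(c=6)]
  28. access 2: MISS, evict 74(c=1). Cache: [2(c=1) 88(c=4) 11(c=5) 22(c=6) 86(c=6)]
  29. access 2: HIT, count now 2. Cache: [2(c=2) 88(c=4) 11(c=5) 22(c=6) 86(c=6)]
  30. access 29: MISS, evict 2(c=2). Cache: [29(c=1) 88(c=4) 11(c=5) 22(c=6) 86(c=6)]
Total: 18 hits, 12 misses, 7 evictions

Answer: 11 22 29 86 88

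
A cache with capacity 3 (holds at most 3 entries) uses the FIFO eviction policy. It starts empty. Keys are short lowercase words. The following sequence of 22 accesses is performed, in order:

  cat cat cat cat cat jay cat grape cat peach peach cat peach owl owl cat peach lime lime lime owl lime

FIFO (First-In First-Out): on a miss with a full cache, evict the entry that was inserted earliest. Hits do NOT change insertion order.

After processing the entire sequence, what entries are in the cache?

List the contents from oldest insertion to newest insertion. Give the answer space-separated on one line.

Answer: cat owl lime

Derivation:
FIFO simulation (capacity=3):
  1. access cat: MISS. Cache (old->new): [cat]
  2. access cat: HIT. Cache (old->new): [cat]
  3. access cat: HIT. Cache (old->new): [cat]
  4. access cat: HIT. Cache (old->new): [cat]
  5. access cat: HIT. Cache (old->new): [cat]
  6. access jay: MISS. Cache (old->new): [cat jay]
  7. access cat: HIT. Cache (old->new): [cat jay]
  8. access grape: MISS. Cache (old->new): [cat jay grape]
  9. access cat: HIT. Cache (old->new): [cat jay grape]
  10. access peach: MISS, evict cat. Cache (old->new): [jay grape peach]
  11. access peach: HIT. Cache (old->new): [jay grape peach]
  12. access cat: MISS, evict jay. Cache (old->new): [grape peach cat]
  13. access peach: HIT. Cache (old->new): [grape peach cat]
  14. access owl: MISS, evict grape. Cache (old->new): [peach cat owl]
  15. access owl: HIT. Cache (old->new): [peach cat owl]
  16. access cat: HIT. Cache (old->new): [peach cat owl]
  17. access peach: HIT. Cache (old->new): [peach cat owl]
  18. access lime: MISS, evict peach. Cache (old->new): [cat owl lime]
  19. access lime: HIT. Cache (old->new): [cat owl lime]
  20. access lime: HIT. Cache (old->new): [cat owl lime]
  21. access owl: HIT. Cache (old->new): [cat owl lime]
  22. access lime: HIT. Cache (old->new): [cat owl lime]
Total: 15 hits, 7 misses, 4 evictions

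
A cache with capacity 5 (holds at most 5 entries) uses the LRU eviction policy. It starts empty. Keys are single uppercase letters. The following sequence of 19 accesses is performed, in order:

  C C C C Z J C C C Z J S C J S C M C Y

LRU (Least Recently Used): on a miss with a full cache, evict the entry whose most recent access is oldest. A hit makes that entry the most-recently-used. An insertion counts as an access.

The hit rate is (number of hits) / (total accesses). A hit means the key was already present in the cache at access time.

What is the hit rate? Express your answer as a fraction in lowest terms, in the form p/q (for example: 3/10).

LRU simulation (capacity=5):
  1. access C: MISS. Cache (LRU->MRU): [C]
  2. access C: HIT. Cache (LRU->MRU): [C]
  3. access C: HIT. Cache (LRU->MRU): [C]
  4. access C: HIT. Cache (LRU->MRU): [C]
  5. access Z: MISS. Cache (LRU->MRU): [C Z]
  6. access J: MISS. Cache (LRU->MRU): [C Z J]
  7. access C: HIT. Cache (LRU->MRU): [Z J C]
  8. access C: HIT. Cache (LRU->MRU): [Z J C]
  9. access C: HIT. Cache (LRU->MRU): [Z J C]
  10. access Z: HIT. Cache (LRU->MRU): [J C Z]
  11. access J: HIT. Cache (LRU->MRU): [C Z J]
  12. access S: MISS. Cache (LRU->MRU): [C Z J S]
  13. access C: HIT. Cache (LRU->MRU): [Z J S C]
  14. access J: HIT. Cache (LRU->MRU): [Z S C J]
  15. access S: HIT. Cache (LRU->MRU): [Z C J S]
  16. access C: HIT. Cache (LRU->MRU): [Z J S C]
  17. access M: MISS. Cache (LRU->MRU): [Z J S C M]
  18. access C: HIT. Cache (LRU->MRU): [Z J S M C]
  19. access Y: MISS, evict Z. Cache (LRU->MRU): [J S M C Y]
Total: 13 hits, 6 misses, 1 evictions

Hit rate = 13/19

Answer: 13/19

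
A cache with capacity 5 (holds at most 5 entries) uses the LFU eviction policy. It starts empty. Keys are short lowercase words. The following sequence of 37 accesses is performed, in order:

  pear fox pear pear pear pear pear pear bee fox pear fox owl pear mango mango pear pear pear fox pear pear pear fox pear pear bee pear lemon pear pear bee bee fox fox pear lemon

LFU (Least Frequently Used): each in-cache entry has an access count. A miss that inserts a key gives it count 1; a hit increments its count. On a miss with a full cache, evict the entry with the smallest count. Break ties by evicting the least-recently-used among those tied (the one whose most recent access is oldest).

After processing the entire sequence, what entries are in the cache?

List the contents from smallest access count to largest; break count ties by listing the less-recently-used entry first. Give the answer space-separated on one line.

LFU simulation (capacity=5):
  1. access pear: MISS. Cache: [pear(c=1)]
  2. access fox: MISS. Cache: [pear(c=1) fox(c=1)]
  3. access pear: HIT, count now 2. Cache: [fox(c=1) pear(c=2)]
  4. access pear: HIT, count now 3. Cache: [fox(c=1) pear(c=3)]
  5. access pear: HIT, count now 4. Cache: [fox(c=1) pear(c=4)]
  6. access pear: HIT, count now 5. Cache: [fox(c=1) pear(c=5)]
  7. access pear: HIT, count now 6. Cache: [fox(c=1) pear(c=6)]
  8. access pear: HIT, count now 7. Cache: [fox(c=1) pear(c=7)]
  9. access bee: MISS. Cache: [fox(c=1) bee(c=1) pear(c=7)]
  10. access fox: HIT, count now 2. Cache: [bee(c=1) fox(c=2) pear(c=7)]
  11. access pear: HIT, count now 8. Cache: [bee(c=1) fox(c=2) pear(c=8)]
  12. access fox: HIT, count now 3. Cache: [bee(c=1) fox(c=3) pear(c=8)]
  13. access owl: MISS. Cache: [bee(c=1) owl(c=1) fox(c=3) pear(c=8)]
  14. access pear: HIT, count now 9. Cache: [bee(c=1) owl(c=1) fox(c=3) pear(c=9)]
  15. access mango: MISS. Cache: [bee(c=1) owl(c=1) mango(c=1) fox(c=3) pear(c=9)]
  16. access mango: HIT, count now 2. Cache: [bee(c=1) owl(c=1) mango(c=2) fox(c=3) pear(c=9)]
  17. access pear: HIT, count now 10. Cache: [bee(c=1) owl(c=1) mango(c=2) fox(c=3) pear(c=10)]
  18. access pear: HIT, count now 11. Cache: [bee(c=1) owl(c=1) mango(c=2) fox(c=3) pear(c=11)]
  19. access pear: HIT, count now 12. Cache: [bee(c=1) owl(c=1) mango(c=2) fox(c=3) pear(c=12)]
  20. access fox: HIT, count now 4. Cache: [bee(c=1) owl(c=1) mango(c=2) fox(c=4) pear(c=12)]
  21. access pear: HIT, count now 13. Cache: [bee(c=1) owl(c=1) mango(c=2) fox(c=4) pear(c=13)]
  22. access pear: HIT, count now 14. Cache: [bee(c=1) owl(c=1) mango(c=2) fox(c=4) pear(c=14)]
  23. access pear: HIT, count now 15. Cache: [bee(c=1) owl(c=1) mango(c=2) fox(c=4) pear(c=15)]
  24. access fox: HIT, count now 5. Cache: [bee(c=1) owl(c=1) mango(c=2) fox(c=5) pear(c=15)]
  25. access pear: HIT, count now 16. Cache: [bee(c=1) owl(c=1) mango(c=2) fox(c=5) pear(c=16)]
  26. access pear: HIT, count now 17. Cache: [bee(c=1) owl(c=1) mango(c=2) fox(c=5) pear(c=17)]
  27. access bee: HIT, count now 2. Cache: [owl(c=1) mango(c=2) bee(c=2) fox(c=5) pear(c=17)]
  28. access pear: HIT, count now 18. Cache: [owl(c=1) mango(c=2) bee(c=2) fox(c=5) pear(c=18)]
  29. access lemon: MISS, evict owl(c=1). Cache: [lemon(c=1) mango(c=2) bee(c=2) fox(c=5) pear(c=18)]
  30. access pear: HIT, count now 19. Cache: [lemon(c=1) mango(c=2) bee(c=2) fox(c=5) pear(c=19)]
  31. access pear: HIT, count now 20. Cache: [lemon(c=1) mango(c=2) bee(c=2) fox(c=5) pear(c=20)]
  32. access bee: HIT, count now 3. Cache: [lemon(c=1) mango(c=2) bee(c=3) fox(c=5) pear(c=20)]
  33. access bee: HIT, count now 4. Cache: [lemon(c=1) mango(c=2) bee(c=4) fox(c=5) pear(c=20)]
  34. access fox: HIT, count now 6. Cache: [lemon(c=1) mango(c=2) bee(c=4) fox(c=6) pear(c=20)]
  35. access fox: HIT, count now 7. Cache: [lemon(c=1) mango(c=2) bee(c=4) fox(c=7) pear(c=20)]
  36. access pear: HIT, count now 21. Cache: [lemon(c=1) mango(c=2) bee(c=4) fox(c=7) pear(c=21)]
  37. access lemon: HIT, count now 2. Cache: [mango(c=2) lemon(c=2) bee(c=4) fox(c=7) pear(c=21)]
Total: 31 hits, 6 misses, 1 evictions

Answer: mango lemon bee fox pear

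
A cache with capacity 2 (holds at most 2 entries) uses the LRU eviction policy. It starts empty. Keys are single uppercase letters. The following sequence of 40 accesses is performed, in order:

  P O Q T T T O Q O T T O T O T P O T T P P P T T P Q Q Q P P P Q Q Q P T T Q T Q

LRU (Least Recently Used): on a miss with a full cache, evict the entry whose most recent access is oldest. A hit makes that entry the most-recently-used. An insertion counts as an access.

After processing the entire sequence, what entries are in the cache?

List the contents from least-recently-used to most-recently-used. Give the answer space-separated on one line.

Answer: T Q

Derivation:
LRU simulation (capacity=2):
  1. access P: MISS. Cache (LRU->MRU): [P]
  2. access O: MISS. Cache (LRU->MRU): [P O]
  3. access Q: MISS, evict P. Cache (LRU->MRU): [O Q]
  4. access T: MISS, evict O. Cache (LRU->MRU): [Q T]
  5. access T: HIT. Cache (LRU->MRU): [Q T]
  6. access T: HIT. Cache (LRU->MRU): [Q T]
  7. access O: MISS, evict Q. Cache (LRU->MRU): [T O]
  8. access Q: MISS, evict T. Cache (LRU->MRU): [O Q]
  9. access O: HIT. Cache (LRU->MRU): [Q O]
  10. access T: MISS, evict Q. Cache (LRU->MRU): [O T]
  11. access T: HIT. Cache (LRU->MRU): [O T]
  12. access O: HIT. Cache (LRU->MRU): [T O]
  13. access T: HIT. Cache (LRU->MRU): [O T]
  14. access O: HIT. Cache (LRU->MRU): [T O]
  15. access T: HIT. Cache (LRU->MRU): [O T]
  16. access P: MISS, evict O. Cache (LRU->MRU): [T P]
  17. access O: MISS, evict T. Cache (LRU->MRU): [P O]
  18. access T: MISS, evict P. Cache (LRU->MRU): [O T]
  19. access T: HIT. Cache (LRU->MRU): [O T]
  20. access P: MISS, evict O. Cache (LRU->MRU): [T P]
  21. access P: HIT. Cache (LRU->MRU): [T P]
  22. access P: HIT. Cache (LRU->MRU): [T P]
  23. access T: HIT. Cache (LRU->MRU): [P T]
  24. access T: HIT. Cache (LRU->MRU): [P T]
  25. access P: HIT. Cache (LRU->MRU): [T P]
  26. access Q: MISS, evict T. Cache (LRU->MRU): [P Q]
  27. access Q: HIT. Cache (LRU->MRU): [P Q]
  28. access Q: HIT. Cache (LRU->MRU): [P Q]
  29. access P: HIT. Cache (LRU->MRU): [Q P]
  30. access P: HIT. Cache (LRU->MRU): [Q P]
  31. access P: HIT. Cache (LRU->MRU): [Q P]
  32. access Q: HIT. Cache (LRU->MRU): [P Q]
  33. access Q: HIT. Cache (LRU->MRU): [P Q]
  34. access Q: HIT. Cache (LRU->MRU): [P Q]
  35. access P: HIT. Cache (LRU->MRU): [Q P]
  36. access T: MISS, evict Q. Cache (LRU->MRU): [P T]
  37. access T: HIT. Cache (LRU->MRU): [P T]
  38. access Q: MISS, evict P. Cache (LRU->MRU): [T Q]
  39. access T: HIT. Cache (LRU->MRU): [Q T]
  40. access Q: HIT. Cache (LRU->MRU): [T Q]
Total: 26 hits, 14 misses, 12 evictions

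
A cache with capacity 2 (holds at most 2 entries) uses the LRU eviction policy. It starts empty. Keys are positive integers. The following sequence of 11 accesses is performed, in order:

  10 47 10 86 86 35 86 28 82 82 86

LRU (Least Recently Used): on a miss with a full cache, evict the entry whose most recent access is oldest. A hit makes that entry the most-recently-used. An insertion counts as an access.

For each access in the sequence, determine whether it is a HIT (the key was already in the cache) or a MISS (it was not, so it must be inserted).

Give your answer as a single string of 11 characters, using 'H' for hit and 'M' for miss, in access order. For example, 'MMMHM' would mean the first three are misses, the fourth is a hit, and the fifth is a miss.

Answer: MMHMHMHMMHM

Derivation:
LRU simulation (capacity=2):
  1. access 10: MISS. Cache (LRU->MRU): [10]
  2. access 47: MISS. Cache (LRU->MRU): [10 47]
  3. access 10: HIT. Cache (LRU->MRU): [47 10]
  4. access 86: MISS, evict 47. Cache (LRU->MRU): [10 86]
  5. access 86: HIT. Cache (LRU->MRU): [10 86]
  6. access 35: MISS, evict 10. Cache (LRU->MRU): [86 35]
  7. access 86: HIT. Cache (LRU->MRU): [35 86]
  8. access 28: MISS, evict 35. Cache (LRU->MRU): [86 28]
  9. access 82: MISS, evict 86. Cache (LRU->MRU): [28 82]
  10. access 82: HIT. Cache (LRU->MRU): [28 82]
  11. access 86: MISS, evict 28. Cache (LRU->MRU): [82 86]
Total: 4 hits, 7 misses, 5 evictions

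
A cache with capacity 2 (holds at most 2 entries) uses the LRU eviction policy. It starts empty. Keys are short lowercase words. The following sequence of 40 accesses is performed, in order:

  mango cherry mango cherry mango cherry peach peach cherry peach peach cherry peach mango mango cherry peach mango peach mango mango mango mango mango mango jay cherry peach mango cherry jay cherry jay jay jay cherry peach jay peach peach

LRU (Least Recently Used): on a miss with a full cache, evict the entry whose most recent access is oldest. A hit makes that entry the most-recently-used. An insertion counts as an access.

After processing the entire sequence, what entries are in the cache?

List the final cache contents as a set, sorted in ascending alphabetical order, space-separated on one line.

LRU simulation (capacity=2):
  1. access mango: MISS. Cache (LRU->MRU): [mango]
  2. access cherry: MISS. Cache (LRU->MRU): [mango cherry]
  3. access mango: HIT. Cache (LRU->MRU): [cherry mango]
  4. access cherry: HIT. Cache (LRU->MRU): [mango cherry]
  5. access mango: HIT. Cache (LRU->MRU): [cherry mango]
  6. access cherry: HIT. Cache (LRU->MRU): [mango cherry]
  7. access peach: MISS, evict mango. Cache (LRU->MRU): [cherry peach]
  8. access peach: HIT. Cache (LRU->MRU): [cherry peach]
  9. access cherry: HIT. Cache (LRU->MRU): [peach cherry]
  10. access peach: HIT. Cache (LRU->MRU): [cherry peach]
  11. access peach: HIT. Cache (LRU->MRU): [cherry peach]
  12. access cherry: HIT. Cache (LRU->MRU): [peach cherry]
  13. access peach: HIT. Cache (LRU->MRU): [cherry peach]
  14. access mango: MISS, evict cherry. Cache (LRU->MRU): [peach mango]
  15. access mango: HIT. Cache (LRU->MRU): [peach mango]
  16. access cherry: MISS, evict peach. Cache (LRU->MRU): [mango cherry]
  17. access peach: MISS, evict mango. Cache (LRU->MRU): [cherry peach]
  18. access mango: MISS, evict cherry. Cache (LRU->MRU): [peach mango]
  19. access peach: HIT. Cache (LRU->MRU): [mango peach]
  20. access mango: HIT. Cache (LRU->MRU): [peach mango]
  21. access mango: HIT. Cache (LRU->MRU): [peach mango]
  22. access mango: HIT. Cache (LRU->MRU): [peach mango]
  23. access mango: HIT. Cache (LRU->MRU): [peach mango]
  24. access mango: HIT. Cache (LRU->MRU): [peach mango]
  25. access mango: HIT. Cache (LRU->MRU): [peach mango]
  26. access jay: MISS, evict peach. Cache (LRU->MRU): [mango jay]
  27. access cherry: MISS, evict mango. Cache (LRU->MRU): [jay cherry]
  28. access peach: MISS, evict jay. Cache (LRU->MRU): [cherry peach]
  29. access mango: MISS, evict cherry. Cache (LRU->MRU): [peach mango]
  30. access cherry: MISS, evict peach. Cache (LRU->MRU): [mango cherry]
  31. access jay: MISS, evict mango. Cache (LRU->MRU): [cherry jay]
  32. access cherry: HIT. Cache (LRU->MRU): [jay cherry]
  33. access jay: HIT. Cache (LRU->MRU): [cherry jay]
  34. access jay: HIT. Cache (LRU->MRU): [cherry jay]
  35. access jay: HIT. Cache (LRU->MRU): [cherry jay]
  36. access cherry: HIT. Cache (LRU->MRU): [jay cherry]
  37. access peach: MISS, evict jay. Cache (LRU->MRU): [cherry peach]
  38. access jay: MISS, evict cherry. Cache (LRU->MRU): [peach jay]
  39. access peach: HIT. Cache (LRU->MRU): [jay peach]
  40. access peach: HIT. Cache (LRU->MRU): [jay peach]
Total: 25 hits, 15 misses, 13 evictions

Answer: jay peach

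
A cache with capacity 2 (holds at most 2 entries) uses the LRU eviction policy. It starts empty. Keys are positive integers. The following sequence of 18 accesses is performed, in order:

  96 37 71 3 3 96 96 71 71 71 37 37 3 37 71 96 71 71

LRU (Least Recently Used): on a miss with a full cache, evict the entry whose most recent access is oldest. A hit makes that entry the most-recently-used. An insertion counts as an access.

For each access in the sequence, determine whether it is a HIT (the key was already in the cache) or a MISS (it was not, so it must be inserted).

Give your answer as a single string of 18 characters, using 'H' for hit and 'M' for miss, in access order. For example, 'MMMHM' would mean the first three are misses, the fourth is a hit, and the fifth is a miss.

LRU simulation (capacity=2):
  1. access 96: MISS. Cache (LRU->MRU): [96]
  2. access 37: MISS. Cache (LRU->MRU): [96 37]
  3. access 71: MISS, evict 96. Cache (LRU->MRU): [37 71]
  4. access 3: MISS, evict 37. Cache (LRU->MRU): [71 3]
  5. access 3: HIT. Cache (LRU->MRU): [71 3]
  6. access 96: MISS, evict 71. Cache (LRU->MRU): [3 96]
  7. access 96: HIT. Cache (LRU->MRU): [3 96]
  8. access 71: MISS, evict 3. Cache (LRU->MRU): [96 71]
  9. access 71: HIT. Cache (LRU->MRU): [96 71]
  10. access 71: HIT. Cache (LRU->MRU): [96 71]
  11. access 37: MISS, evict 96. Cache (LRU->MRU): [71 37]
  12. access 37: HIT. Cache (LRU->MRU): [71 37]
  13. access 3: MISS, evict 71. Cache (LRU->MRU): [37 3]
  14. access 37: HIT. Cache (LRU->MRU): [3 37]
  15. access 71: MISS, evict 3. Cache (LRU->MRU): [37 71]
  16. access 96: MISS, evict 37. Cache (LRU->MRU): [71 96]
  17. access 71: HIT. Cache (LRU->MRU): [96 71]
  18. access 71: HIT. Cache (LRU->MRU): [96 71]
Total: 8 hits, 10 misses, 8 evictions

Answer: MMMMHMHMHHMHMHMMHH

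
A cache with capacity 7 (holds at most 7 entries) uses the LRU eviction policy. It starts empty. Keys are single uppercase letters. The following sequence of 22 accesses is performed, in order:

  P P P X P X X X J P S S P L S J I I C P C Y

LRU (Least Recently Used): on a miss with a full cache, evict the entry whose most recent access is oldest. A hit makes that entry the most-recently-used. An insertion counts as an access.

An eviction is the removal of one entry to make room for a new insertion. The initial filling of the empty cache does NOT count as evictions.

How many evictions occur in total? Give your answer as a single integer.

Answer: 1

Derivation:
LRU simulation (capacity=7):
  1. access P: MISS. Cache (LRU->MRU): [P]
  2. access P: HIT. Cache (LRU->MRU): [P]
  3. access P: HIT. Cache (LRU->MRU): [P]
  4. access X: MISS. Cache (LRU->MRU): [P X]
  5. access P: HIT. Cache (LRU->MRU): [X P]
  6. access X: HIT. Cache (LRU->MRU): [P X]
  7. access X: HIT. Cache (LRU->MRU): [P X]
  8. access X: HIT. Cache (LRU->MRU): [P X]
  9. access J: MISS. Cache (LRU->MRU): [P X J]
  10. access P: HIT. Cache (LRU->MRU): [X J P]
  11. access S: MISS. Cache (LRU->MRU): [X J P S]
  12. access S: HIT. Cache (LRU->MRU): [X J P S]
  13. access P: HIT. Cache (LRU->MRU): [X J S P]
  14. access L: MISS. Cache (LRU->MRU): [X J S P L]
  15. access S: HIT. Cache (LRU->MRU): [X J P L S]
  16. access J: HIT. Cache (LRU->MRU): [X P L S J]
  17. access I: MISS. Cache (LRU->MRU): [X P L S J I]
  18. access I: HIT. Cache (LRU->MRU): [X P L S J I]
  19. access C: MISS. Cache (LRU->MRU): [X P L S J I C]
  20. access P: HIT. Cache (LRU->MRU): [X L S J I C P]
  21. access C: HIT. Cache (LRU->MRU): [X L S J I P C]
  22. access Y: MISS, evict X. Cache (LRU->MRU): [L S J I P C Y]
Total: 14 hits, 8 misses, 1 evictions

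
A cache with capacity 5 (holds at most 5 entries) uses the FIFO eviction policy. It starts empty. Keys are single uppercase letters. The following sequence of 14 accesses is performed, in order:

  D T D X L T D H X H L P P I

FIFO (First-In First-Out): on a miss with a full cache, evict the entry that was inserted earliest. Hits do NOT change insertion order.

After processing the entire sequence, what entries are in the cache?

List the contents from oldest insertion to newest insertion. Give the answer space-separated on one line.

FIFO simulation (capacity=5):
  1. access D: MISS. Cache (old->new): [D]
  2. access T: MISS. Cache (old->new): [D T]
  3. access D: HIT. Cache (old->new): [D T]
  4. access X: MISS. Cache (old->new): [D T X]
  5. access L: MISS. Cache (old->new): [D T X L]
  6. access T: HIT. Cache (old->new): [D T X L]
  7. access D: HIT. Cache (old->new): [D T X L]
  8. access H: MISS. Cache (old->new): [D T X L H]
  9. access X: HIT. Cache (old->new): [D T X L H]
  10. access H: HIT. Cache (old->new): [D T X L H]
  11. access L: HIT. Cache (old->new): [D T X L H]
  12. access P: MISS, evict D. Cache (old->new): [T X L H P]
  13. access P: HIT. Cache (old->new): [T X L H P]
  14. access I: MISS, evict T. Cache (old->new): [X L H P I]
Total: 7 hits, 7 misses, 2 evictions

Answer: X L H P I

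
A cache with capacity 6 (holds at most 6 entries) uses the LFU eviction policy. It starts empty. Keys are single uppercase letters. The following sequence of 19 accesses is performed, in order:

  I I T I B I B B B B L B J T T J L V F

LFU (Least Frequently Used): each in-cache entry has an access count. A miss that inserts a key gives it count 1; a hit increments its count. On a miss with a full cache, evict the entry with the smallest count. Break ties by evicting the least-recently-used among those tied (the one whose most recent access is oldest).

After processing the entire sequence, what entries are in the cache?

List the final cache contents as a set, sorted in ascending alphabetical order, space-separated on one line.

LFU simulation (capacity=6):
  1. access I: MISS. Cache: [I(c=1)]
  2. access I: HIT, count now 2. Cache: [I(c=2)]
  3. access T: MISS. Cache: [T(c=1) I(c=2)]
  4. access I: HIT, count now 3. Cache: [T(c=1) I(c=3)]
  5. access B: MISS. Cache: [T(c=1) B(c=1) I(c=3)]
  6. access I: HIT, count now 4. Cache: [T(c=1) B(c=1) I(c=4)]
  7. access B: HIT, count now 2. Cache: [T(c=1) B(c=2) I(c=4)]
  8. access B: HIT, count now 3. Cache: [T(c=1) B(c=3) I(c=4)]
  9. access B: HIT, count now 4. Cache: [T(c=1) I(c=4) B(c=4)]
  10. access B: HIT, count now 5. Cache: [T(c=1) I(c=4) B(c=5)]
  11. access L: MISS. Cache: [T(c=1) L(c=1) I(c=4) B(c=5)]
  12. access B: HIT, count now 6. Cache: [T(c=1) L(c=1) I(c=4) B(c=6)]
  13. access J: MISS. Cache: [T(c=1) L(c=1) J(c=1) I(c=4) B(c=6)]
  14. access T: HIT, count now 2. Cache: [L(c=1) J(c=1) T(c=2) I(c=4) B(c=6)]
  15. access T: HIT, count now 3. Cache: [L(c=1) J(c=1) T(c=3) I(c=4) B(c=6)]
  16. access J: HIT, count now 2. Cache: [L(c=1) J(c=2) T(c=3) I(c=4) B(c=6)]
  17. access L: HIT, count now 2. Cache: [J(c=2) L(c=2) T(c=3) I(c=4) B(c=6)]
  18. access V: MISS. Cache: [V(c=1) J(c=2) L(c=2) T(c=3) I(c=4) B(c=6)]
  19. access F: MISS, evict V(c=1). Cache: [F(c=1) J(c=2) L(c=2) T(c=3) I(c=4) B(c=6)]
Total: 12 hits, 7 misses, 1 evictions

Answer: B F I J L T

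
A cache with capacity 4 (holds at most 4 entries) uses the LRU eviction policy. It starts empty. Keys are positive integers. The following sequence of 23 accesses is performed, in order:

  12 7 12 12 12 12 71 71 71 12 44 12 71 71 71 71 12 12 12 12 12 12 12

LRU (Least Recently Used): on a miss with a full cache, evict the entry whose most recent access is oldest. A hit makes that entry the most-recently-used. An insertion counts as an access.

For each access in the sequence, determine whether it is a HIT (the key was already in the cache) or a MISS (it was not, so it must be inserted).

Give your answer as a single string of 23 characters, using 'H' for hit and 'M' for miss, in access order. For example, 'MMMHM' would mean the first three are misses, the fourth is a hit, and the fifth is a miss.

Answer: MMHHHHMHHHMHHHHHHHHHHHH

Derivation:
LRU simulation (capacity=4):
  1. access 12: MISS. Cache (LRU->MRU): [12]
  2. access 7: MISS. Cache (LRU->MRU): [12 7]
  3. access 12: HIT. Cache (LRU->MRU): [7 12]
  4. access 12: HIT. Cache (LRU->MRU): [7 12]
  5. access 12: HIT. Cache (LRU->MRU): [7 12]
  6. access 12: HIT. Cache (LRU->MRU): [7 12]
  7. access 71: MISS. Cache (LRU->MRU): [7 12 71]
  8. access 71: HIT. Cache (LRU->MRU): [7 12 71]
  9. access 71: HIT. Cache (LRU->MRU): [7 12 71]
  10. access 12: HIT. Cache (LRU->MRU): [7 71 12]
  11. access 44: MISS. Cache (LRU->MRU): [7 71 12 44]
  12. access 12: HIT. Cache (LRU->MRU): [7 71 44 12]
  13. access 71: HIT. Cache (LRU->MRU): [7 44 12 71]
  14. access 71: HIT. Cache (LRU->MRU): [7 44 12 71]
  15. access 71: HIT. Cache (LRU->MRU): [7 44 12 71]
  16. access 71: HIT. Cache (LRU->MRU): [7 44 12 71]
  17. access 12: HIT. Cache (LRU->MRU): [7 44 71 12]
  18. access 12: HIT. Cache (LRU->MRU): [7 44 71 12]
  19. access 12: HIT. Cache (LRU->MRU): [7 44 71 12]
  20. access 12: HIT. Cache (LRU->MRU): [7 44 71 12]
  21. access 12: HIT. Cache (LRU->MRU): [7 44 71 12]
  22. access 12: HIT. Cache (LRU->MRU): [7 44 71 12]
  23. access 12: HIT. Cache (LRU->MRU): [7 44 71 12]
Total: 19 hits, 4 misses, 0 evictions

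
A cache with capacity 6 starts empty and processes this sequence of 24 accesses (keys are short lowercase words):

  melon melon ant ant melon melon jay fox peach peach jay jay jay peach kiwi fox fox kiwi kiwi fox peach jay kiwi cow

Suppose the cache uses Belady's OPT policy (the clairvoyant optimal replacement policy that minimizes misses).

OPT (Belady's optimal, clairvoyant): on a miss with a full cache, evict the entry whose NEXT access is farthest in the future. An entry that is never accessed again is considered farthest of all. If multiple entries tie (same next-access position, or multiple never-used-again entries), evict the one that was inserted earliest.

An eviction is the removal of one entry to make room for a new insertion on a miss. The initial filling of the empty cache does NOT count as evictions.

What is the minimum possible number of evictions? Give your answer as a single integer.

OPT (Belady) simulation (capacity=6):
  1. access melon: MISS. Cache: [melon]
  2. access melon: HIT. Next use of melon: step 5. Cache: [melon]
  3. access ant: MISS. Cache: [melon ant]
  4. access ant: HIT. Next use of ant: never. Cache: [melon ant]
  5. access melon: HIT. Next use of melon: step 6. Cache: [melon ant]
  6. access melon: HIT. Next use of melon: never. Cache: [melon ant]
  7. access jay: MISS. Cache: [melon ant jay]
  8. access fox: MISS. Cache: [melon ant jay fox]
  9. access peach: MISS. Cache: [melon ant jay fox peach]
  10. access peach: HIT. Next use of peach: step 14. Cache: [melon ant jay fox peach]
  11. access jay: HIT. Next use of jay: step 12. Cache: [melon ant jay fox peach]
  12. access jay: HIT. Next use of jay: step 13. Cache: [melon ant jay fox peach]
  13. access jay: HIT. Next use of jay: step 22. Cache: [melon ant jay fox peach]
  14. access peach: HIT. Next use of peach: step 21. Cache: [melon ant jay fox peach]
  15. access kiwi: MISS. Cache: [melon ant jay fox peach kiwi]
  16. access fox: HIT. Next use of fox: step 17. Cache: [melon ant jay fox peach kiwi]
  17. access fox: HIT. Next use of fox: step 20. Cache: [melon ant jay fox peach kiwi]
  18. access kiwi: HIT. Next use of kiwi: step 19. Cache: [melon ant jay fox peach kiwi]
  19. access kiwi: HIT. Next use of kiwi: step 23. Cache: [melon ant jay fox peach kiwi]
  20. access fox: HIT. Next use of fox: never. Cache: [melon ant jay fox peach kiwi]
  21. access peach: HIT. Next use of peach: never. Cache: [melon ant jay fox peach kiwi]
  22. access jay: HIT. Next use of jay: never. Cache: [melon ant jay fox peach kiwi]
  23. access kiwi: HIT. Next use of kiwi: never. Cache: [melon ant jay fox peach kiwi]
  24. access cow: MISS, evict melon (next use: never). Cache: [ant jay fox peach kiwi cow]
Total: 17 hits, 7 misses, 1 evictions

Answer: 1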